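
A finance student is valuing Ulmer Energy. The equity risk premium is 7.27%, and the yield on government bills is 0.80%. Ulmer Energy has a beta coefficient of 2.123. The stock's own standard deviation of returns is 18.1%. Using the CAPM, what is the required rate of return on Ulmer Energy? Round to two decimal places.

16.23%

E(R) = R_f + β × MRP = 0.80% + 2.123 × 7.27% = 16.23%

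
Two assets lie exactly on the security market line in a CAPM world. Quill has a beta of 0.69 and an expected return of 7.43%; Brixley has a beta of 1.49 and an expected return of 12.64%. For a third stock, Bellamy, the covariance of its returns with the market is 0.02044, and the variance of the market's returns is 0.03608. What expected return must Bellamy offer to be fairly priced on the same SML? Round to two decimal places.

6.63%

MRP = (12.64% − 7.43%) / (1.49 − 0.69) = 6.5125%
R_f = 7.43% − 0.69 × 6.5125% = 2.9364%
β_Bellamy = Cov / Var(R_m) = 0.02044 / 0.03608 = 0.5665
E(R_Bellamy) = R_f + β × MRP = 2.9364% + 0.5665 × 6.5125% = 6.63%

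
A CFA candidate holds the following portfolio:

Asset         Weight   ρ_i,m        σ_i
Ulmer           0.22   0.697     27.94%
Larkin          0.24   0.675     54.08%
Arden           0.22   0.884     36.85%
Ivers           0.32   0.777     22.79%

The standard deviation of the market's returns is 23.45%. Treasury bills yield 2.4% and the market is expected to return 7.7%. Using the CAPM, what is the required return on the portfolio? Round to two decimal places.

8.25%

β_Ulmer = 0.697 × 27.94% / 23.45% = 0.8305
β_Larkin = 0.675 × 54.08% / 23.45% = 1.5567
β_Arden = 0.884 × 36.85% / 23.45% = 1.3891
β_Ivers = 0.777 × 22.79% / 23.45% = 0.7551
β_P = Σ w_i β_i = 0.22×0.8305 + 0.24×1.5567 + 0.22×1.3891 + 0.32×0.7551 = 1.1036
MRP = 7.7% − 2.4% = 5.30%
E(R_P) = R_f + β_P × MRP = 2.4% + 1.1036 × 5.3% = 8.25%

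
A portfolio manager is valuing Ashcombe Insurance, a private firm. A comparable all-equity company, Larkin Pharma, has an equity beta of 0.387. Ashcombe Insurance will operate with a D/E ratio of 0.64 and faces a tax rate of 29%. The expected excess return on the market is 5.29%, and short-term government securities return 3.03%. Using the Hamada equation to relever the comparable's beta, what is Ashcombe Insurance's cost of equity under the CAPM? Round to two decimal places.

6.01%

β_L = β_U × [1 + (1 − t)(D/E)] = 0.387 × [1 + (1 − 0.29) × 0.64]
    = 0.387 × [1 + 0.71 × 0.64] = 0.387 × 1.4544 = 0.5629
E(R) = R_f + β_L × MRP = 3.03% + 0.5629 × 5.29% = 6.01%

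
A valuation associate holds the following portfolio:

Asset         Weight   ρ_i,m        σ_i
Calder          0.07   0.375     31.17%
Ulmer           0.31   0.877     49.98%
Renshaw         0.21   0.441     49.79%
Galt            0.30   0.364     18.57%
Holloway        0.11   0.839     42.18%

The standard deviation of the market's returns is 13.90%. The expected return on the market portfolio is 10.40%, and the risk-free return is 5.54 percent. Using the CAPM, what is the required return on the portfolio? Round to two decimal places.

14.26%

β_Calder = 0.375 × 31.17% / 13.90% = 0.8409
β_Ulmer = 0.877 × 49.98% / 13.90% = 3.1534
β_Renshaw = 0.441 × 49.79% / 13.90% = 1.5797
β_Galt = 0.364 × 18.57% / 13.90% = 0.4863
β_Holloway = 0.839 × 42.18% / 13.90% = 2.5460
β_P = Σ w_i β_i = 0.07×0.8409 + 0.31×3.1534 + 0.21×1.5797 + 0.30×0.4863 + 0.11×2.5460 = 1.7941
MRP = 10.40% − 5.54% = 4.86%
E(R_P) = R_f + β_P × MRP = 5.54% + 1.7941 × 4.86% = 14.26%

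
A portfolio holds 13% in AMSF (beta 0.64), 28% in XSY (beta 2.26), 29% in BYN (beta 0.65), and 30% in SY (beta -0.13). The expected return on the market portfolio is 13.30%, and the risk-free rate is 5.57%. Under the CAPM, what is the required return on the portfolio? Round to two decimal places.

12.26%

β_P = Σ w_i β_i = 0.13×0.64 + 0.28×2.26 + 0.29×0.65 + 0.30×-0.13 = 0.8655
MRP = 13.30% − 5.57% = 7.73%
E(R_P) = R_f + β_P × MRP = 5.57% + 0.8655 × 7.73% = 12.26%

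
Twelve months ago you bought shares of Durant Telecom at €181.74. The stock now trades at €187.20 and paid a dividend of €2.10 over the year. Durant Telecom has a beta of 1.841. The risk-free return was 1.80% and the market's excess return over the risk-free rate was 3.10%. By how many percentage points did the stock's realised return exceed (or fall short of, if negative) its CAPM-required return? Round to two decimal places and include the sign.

Realised HPR = (P1 + D1 − P0) / P0 = (187.20 + 2.10 − 181.74) / 181.74 = 7.56 / 181.74 = 4.1598%
CAPM required = R_f + β·MRP = 1.80% + 1.841 × 3.10% = 7.50710%
α = realised − required = 4.1598% − 7.50710% = -3.35%

-3.35%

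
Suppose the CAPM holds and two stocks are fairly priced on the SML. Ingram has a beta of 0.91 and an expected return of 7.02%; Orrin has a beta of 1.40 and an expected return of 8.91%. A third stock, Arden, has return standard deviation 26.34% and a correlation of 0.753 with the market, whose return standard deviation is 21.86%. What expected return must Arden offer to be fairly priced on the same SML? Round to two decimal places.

7.01%

MRP = (8.91% − 7.02%) / (1.40 − 0.91) = 3.8571%
R_f = 7.02% − 0.91 × 3.8571% = 3.5100%
β_Arden = ρ·σ_i/σ_m = 0.753 × 26.34 / 21.86 = 0.9073
E(R_Arden) = R_f + β × MRP = 3.5100% + 0.9073 × 3.8571% = 7.01%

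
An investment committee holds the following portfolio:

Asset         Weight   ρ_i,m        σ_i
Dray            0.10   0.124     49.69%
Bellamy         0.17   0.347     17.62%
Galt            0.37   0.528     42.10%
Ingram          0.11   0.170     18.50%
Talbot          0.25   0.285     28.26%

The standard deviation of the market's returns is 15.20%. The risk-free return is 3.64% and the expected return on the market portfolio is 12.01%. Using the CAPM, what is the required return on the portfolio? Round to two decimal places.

10.38%

β_Dray = 0.124 × 49.69% / 15.20% = 0.4054
β_Bellamy = 0.347 × 17.62% / 15.20% = 0.4022
β_Galt = 0.528 × 42.10% / 15.20% = 1.4624
β_Ingram = 0.170 × 18.50% / 15.20% = 0.2069
β_Talbot = 0.285 × 28.26% / 15.20% = 0.5299
β_P = Σ w_i β_i = 0.10×0.4054 + 0.17×0.4022 + 0.37×1.4624 + 0.11×0.2069 + 0.25×0.5299 = 0.8052
MRP = 12.01% − 3.64% = 8.37%
E(R_P) = R_f + β_P × MRP = 3.64% + 0.8052 × 8.37% = 10.38%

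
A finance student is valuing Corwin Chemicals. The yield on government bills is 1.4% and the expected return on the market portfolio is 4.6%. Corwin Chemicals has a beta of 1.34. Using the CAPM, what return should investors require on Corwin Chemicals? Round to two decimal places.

Market risk premium = E(R_m) − R_f = 4.6% − 1.4% = 3.20%
E(R) = R_f + β × MRP = 1.4% + 1.34 × 3.2% = 5.69%

5.69%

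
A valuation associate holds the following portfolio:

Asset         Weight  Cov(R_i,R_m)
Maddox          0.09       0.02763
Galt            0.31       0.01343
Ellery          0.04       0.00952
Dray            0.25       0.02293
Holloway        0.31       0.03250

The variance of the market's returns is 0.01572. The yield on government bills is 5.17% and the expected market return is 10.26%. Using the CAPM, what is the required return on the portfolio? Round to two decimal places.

12.56%

β_Maddox = 0.02763 / 0.01572 = 1.7576
β_Galt = 0.01343 / 0.01572 = 0.8543
β_Ellery = 0.00952 / 0.01572 = 0.6056
β_Dray = 0.02293 / 0.01572 = 1.4587
β_Holloway = 0.03250 / 0.01572 = 2.0674
β_P = Σ w_i β_i = 0.09×1.7576 + 0.31×0.8543 + 0.04×0.6056 + 0.25×1.4587 + 0.31×2.0674 = 1.4528
MRP = 10.26% − 5.17% = 5.09%
E(R_P) = R_f + β_P × MRP = 5.17% + 1.4528 × 5.09% = 12.56%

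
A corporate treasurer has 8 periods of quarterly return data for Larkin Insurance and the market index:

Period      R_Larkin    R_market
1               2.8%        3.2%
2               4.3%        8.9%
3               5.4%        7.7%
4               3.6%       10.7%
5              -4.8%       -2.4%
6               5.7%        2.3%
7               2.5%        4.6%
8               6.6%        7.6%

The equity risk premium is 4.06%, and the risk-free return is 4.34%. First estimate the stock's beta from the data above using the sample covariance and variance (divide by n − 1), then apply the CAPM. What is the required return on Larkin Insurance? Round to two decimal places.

6.74%

Mean R_i = (2.8 + 4.3 + 5.4 + 3.6 − 4.8 + 5.7 + 2.5 + 6.6) / 8 = 3.2625%
Mean R_m = (3.2 + 8.9 + 7.7 + 10.7 − 2.4 + 2.3 + 4.6 + 7.6) / 8 = 5.3250%
Σ(R_i − R̄_i)(R_m − R̄_m) = 74.6375  ⇒  Cov = 74.6375 / 7 = 10.6625
Σ(R_m − R̄_m)² = 126.3550  ⇒  Var(R_m) = 126.3550 / 7 = 18.0507
β = Cov / Var(R_m) = 10.6625 / 18.0507 = 0.5907
E(R) = R_f + β × MRP = 4.34% + 0.5907 × 4.06% = 6.74%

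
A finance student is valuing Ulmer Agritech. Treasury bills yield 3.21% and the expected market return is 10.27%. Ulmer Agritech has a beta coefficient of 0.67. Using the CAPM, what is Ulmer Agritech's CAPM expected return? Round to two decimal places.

7.94%

Market risk premium = E(R_m) − R_f = 10.27% − 3.21% = 7.06%
E(R) = R_f + β × MRP = 3.21% + 0.67 × 7.06% = 7.94%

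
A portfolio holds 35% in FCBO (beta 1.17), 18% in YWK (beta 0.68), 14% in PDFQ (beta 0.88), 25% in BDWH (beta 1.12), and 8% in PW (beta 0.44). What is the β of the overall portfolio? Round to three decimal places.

β_P = Σ w_i β_i = 0.35×1.17 + 0.18×0.68 + 0.14×0.88 + 0.25×1.12 + 0.08×0.44 = 0.9703

0.970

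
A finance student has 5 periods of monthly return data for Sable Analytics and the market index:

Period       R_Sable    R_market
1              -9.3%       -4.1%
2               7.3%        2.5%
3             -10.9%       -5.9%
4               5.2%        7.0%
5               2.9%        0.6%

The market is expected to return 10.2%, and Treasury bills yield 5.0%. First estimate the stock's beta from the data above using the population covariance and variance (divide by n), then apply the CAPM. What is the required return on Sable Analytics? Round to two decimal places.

Mean R_i = (-9.3 + 7.3 − 10.9 + 5.2 + 2.9) / 5 = -0.9600%
Mean R_m = (-4.1 + 2.5 − 5.9 + 7.0 + 0.6) / 5 = 0.0200%
Σ(R_i − R̄_i)(R_m − R̄_m) = 158.9260  ⇒  Cov = 158.9260 / 5 = 31.7852
Σ(R_m − R̄_m)² = 107.2280  ⇒  Var(R_m) = 107.2280 / 5 = 21.4456
β = Cov / Var(R_m) = 31.7852 / 21.4456 = 1.4821
MRP = 10.2% − 5.0% = 5.20%
E(R) = R_f + β × MRP = 5.0% + 1.4821 × 5.2% = 12.71%

12.71%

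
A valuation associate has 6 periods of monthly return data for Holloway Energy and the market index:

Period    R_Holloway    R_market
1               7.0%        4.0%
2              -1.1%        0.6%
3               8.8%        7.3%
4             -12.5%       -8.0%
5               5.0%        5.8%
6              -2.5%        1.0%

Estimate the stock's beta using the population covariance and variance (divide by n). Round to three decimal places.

1.405

Mean R_i = (7.0 − 1.1 + 8.8 − 12.5 + 5.0 − 2.5) / 6 = 0.7833%
Mean R_m = (4.0 + 0.6 + 7.3 − 8.0 + 5.8 + 1.0) / 6 = 1.7833%
Σ(R_i − R̄_i)(R_m − R̄_m) = 209.6983  ⇒  Cov = 209.6983 / 6 = 34.9497
Σ(R_m − R̄_m)² = 149.2083  ⇒  Var(R_m) = 149.2083 / 6 = 24.8681
β = Cov / Var(R_m) = 34.9497 / 24.8681 = 1.4054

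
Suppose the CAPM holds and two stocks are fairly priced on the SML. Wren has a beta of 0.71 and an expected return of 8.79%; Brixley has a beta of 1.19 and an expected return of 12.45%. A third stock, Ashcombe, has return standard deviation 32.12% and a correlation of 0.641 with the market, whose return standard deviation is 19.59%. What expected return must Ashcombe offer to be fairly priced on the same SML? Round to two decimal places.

11.39%

MRP = (12.45% − 8.79%) / (1.19 − 0.71) = 7.6250%
R_f = 8.79% − 0.71 × 7.6250% = 3.3763%
β_Ashcombe = ρ·σ_i/σ_m = 0.641 × 32.12 / 19.59 = 1.0510
E(R_Ashcombe) = R_f + β × MRP = 3.3763% + 1.0510 × 7.6250% = 11.39%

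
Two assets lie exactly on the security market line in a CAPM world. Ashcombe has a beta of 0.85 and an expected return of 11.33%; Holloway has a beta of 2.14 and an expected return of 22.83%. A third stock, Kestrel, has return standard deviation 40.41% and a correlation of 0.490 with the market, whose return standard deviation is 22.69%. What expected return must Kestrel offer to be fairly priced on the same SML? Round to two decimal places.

MRP = (22.83% − 11.33%) / (2.14 − 0.85) = 8.9147%
R_f = 11.33% − 0.85 × 8.9147% = 3.7525%
β_Kestrel = ρ·σ_i/σ_m = 0.490 × 40.41 / 22.69 = 0.8727
E(R_Kestrel) = R_f + β × MRP = 3.7525% + 0.8727 × 8.9147% = 11.53%

11.53%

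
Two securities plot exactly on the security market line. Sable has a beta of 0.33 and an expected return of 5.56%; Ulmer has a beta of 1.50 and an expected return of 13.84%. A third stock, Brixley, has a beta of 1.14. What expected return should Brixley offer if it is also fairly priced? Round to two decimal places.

MRP (SML slope) = (13.84% − 5.56%) / (1.50 − 0.33) = 8.28% / 1.17 = 7.0769%
R_f (intercept) = 5.56% − 0.33 × 7.0769% = 3.2246%
E(R_Brixley) = R_f + β × MRP = 3.2246% + 1.14 × 7.0769% = 11.29%

11.29%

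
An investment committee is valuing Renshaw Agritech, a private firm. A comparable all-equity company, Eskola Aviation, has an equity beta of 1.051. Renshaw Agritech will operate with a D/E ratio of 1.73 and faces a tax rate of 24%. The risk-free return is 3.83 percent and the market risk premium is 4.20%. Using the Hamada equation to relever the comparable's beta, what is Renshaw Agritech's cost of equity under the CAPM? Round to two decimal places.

14.05%

β_L = β_U × [1 + (1 − t)(D/E)] = 1.051 × [1 + (1 − 0.24) × 1.73]
    = 1.051 × [1 + 0.76 × 1.73] = 1.051 × 2.3148 = 2.4329
E(R) = R_f + β_L × MRP = 3.83% + 2.4329 × 4.20% = 14.05%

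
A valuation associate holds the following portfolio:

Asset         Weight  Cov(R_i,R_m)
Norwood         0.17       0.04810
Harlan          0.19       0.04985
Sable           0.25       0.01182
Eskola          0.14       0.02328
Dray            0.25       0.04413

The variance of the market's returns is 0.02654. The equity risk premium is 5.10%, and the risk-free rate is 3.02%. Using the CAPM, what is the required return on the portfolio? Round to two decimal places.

β_Norwood = 0.04810 / 0.02654 = 1.8124
β_Harlan = 0.04985 / 0.02654 = 1.8783
β_Sable = 0.01182 / 0.02654 = 0.4454
β_Eskola = 0.02328 / 0.02654 = 0.8772
β_Dray = 0.04413 / 0.02654 = 1.6628
β_P = Σ w_i β_i = 0.17×1.8124 + 0.19×1.8783 + 0.25×0.4454 + 0.14×0.8772 + 0.25×1.6628 = 1.3148
E(R_P) = R_f + β_P × MRP = 3.02% + 1.3148 × 5.10% = 9.73%

9.73%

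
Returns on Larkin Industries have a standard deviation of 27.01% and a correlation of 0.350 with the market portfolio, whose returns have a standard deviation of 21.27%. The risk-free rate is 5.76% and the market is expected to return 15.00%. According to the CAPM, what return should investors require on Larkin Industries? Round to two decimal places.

β = ρ × σ_i / σ_m = 0.350 × 27.01% / 21.27% = 0.4445
MRP = 15.00% − 5.76% = 9.24%
E(R) = 5.76% + 0.4445 × 9.24% = 9.87%

9.87%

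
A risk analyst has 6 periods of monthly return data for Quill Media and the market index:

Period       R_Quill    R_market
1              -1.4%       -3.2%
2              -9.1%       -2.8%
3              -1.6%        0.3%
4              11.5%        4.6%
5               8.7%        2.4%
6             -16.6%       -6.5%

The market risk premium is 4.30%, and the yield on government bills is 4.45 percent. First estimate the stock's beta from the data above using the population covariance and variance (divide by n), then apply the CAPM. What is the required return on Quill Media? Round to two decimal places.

15.03%

Mean R_i = (-1.4 − 9.1 − 1.6 + 11.5 + 8.7 − 16.6) / 6 = -1.4167%
Mean R_m = (-3.2 − 2.8 + 0.3 + 4.6 + 2.4 − 6.5) / 6 = -0.8667%
Σ(R_i − R̄_i)(R_m − R̄_m) = 203.7933  ⇒  Cov = 203.7933 / 6 = 33.9656
Σ(R_m − R̄_m)² = 82.8333  ⇒  Var(R_m) = 82.8333 / 6 = 13.8056
β = Cov / Var(R_m) = 33.9656 / 13.8056 = 2.4603
E(R) = R_f + β × MRP = 4.45% + 2.4603 × 4.30% = 15.03%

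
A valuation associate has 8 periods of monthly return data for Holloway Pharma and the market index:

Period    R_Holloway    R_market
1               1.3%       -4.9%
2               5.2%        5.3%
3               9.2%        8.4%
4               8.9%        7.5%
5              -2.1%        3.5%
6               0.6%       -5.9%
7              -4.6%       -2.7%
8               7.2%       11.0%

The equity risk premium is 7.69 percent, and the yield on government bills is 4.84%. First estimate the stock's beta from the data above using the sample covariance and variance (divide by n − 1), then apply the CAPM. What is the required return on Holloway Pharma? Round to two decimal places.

Mean R_i = (1.3 + 5.2 + 9.2 + 8.9 − 2.1 + 0.6 − 4.6 + 7.2) / 8 = 3.2125%
Mean R_m = (-4.9 + 5.3 + 8.4 + 7.5 + 3.5 − 5.9 − 2.7 + 11.0) / 8 = 2.7750%
Σ(R_i − R̄_i)(R_m − R̄_m) = 174.6325  ⇒  Cov = 174.6325 / 7 = 24.9475
Σ(R_m − R̄_m)² = 292.6550  ⇒  Var(R_m) = 292.6550 / 7 = 41.8079
β = Cov / Var(R_m) = 24.9475 / 41.8079 = 0.5967
E(R) = R_f + β × MRP = 4.84% + 0.5967 × 7.69% = 9.43%

9.43%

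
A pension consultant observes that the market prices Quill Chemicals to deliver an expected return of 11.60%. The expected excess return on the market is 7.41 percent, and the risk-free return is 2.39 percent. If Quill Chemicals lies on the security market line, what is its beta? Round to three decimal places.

1.243

β = (E(R) − R_f) / MRP = (11.60% − 2.39%) / 7.41% = 9.21% / 7.41% = 1.243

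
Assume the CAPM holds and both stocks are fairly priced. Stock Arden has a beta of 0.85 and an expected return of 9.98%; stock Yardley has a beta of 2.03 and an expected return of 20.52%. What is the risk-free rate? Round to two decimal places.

2.39%

Both satisfy E(R) = R_f + β·MRP, so the slope of the SML is
MRP = (20.52% − 9.98%) / (2.03 − 0.85) = 10.54% / 1.18 = 8.9322%
R_f = E(R_Arden) − β_Arden·MRP = 9.98% − 0.85 × 8.9322% = 2.3876%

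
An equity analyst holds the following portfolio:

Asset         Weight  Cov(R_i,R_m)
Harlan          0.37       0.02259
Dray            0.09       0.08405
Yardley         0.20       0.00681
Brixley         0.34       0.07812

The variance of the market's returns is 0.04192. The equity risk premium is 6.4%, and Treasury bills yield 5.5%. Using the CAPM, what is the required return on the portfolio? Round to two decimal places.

12.19%

β_Harlan = 0.02259 / 0.04192 = 0.5389
β_Dray = 0.08405 / 0.04192 = 2.0050
β_Yardley = 0.00681 / 0.04192 = 0.1625
β_Brixley = 0.07812 / 0.04192 = 1.8635
β_P = Σ w_i β_i = 0.37×0.5389 + 0.09×2.0050 + 0.20×0.1625 + 0.34×1.8635 = 1.0459
E(R_P) = R_f + β_P × MRP = 5.5% + 1.0459 × 6.4% = 12.19%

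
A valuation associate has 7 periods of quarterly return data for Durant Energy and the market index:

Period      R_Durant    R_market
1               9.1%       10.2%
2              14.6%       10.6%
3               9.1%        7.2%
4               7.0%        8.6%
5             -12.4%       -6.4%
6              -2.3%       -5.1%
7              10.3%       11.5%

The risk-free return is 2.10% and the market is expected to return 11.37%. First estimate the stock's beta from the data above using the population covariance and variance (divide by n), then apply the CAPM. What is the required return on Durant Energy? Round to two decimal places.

Mean R_i = (9.1 + 14.6 + 9.1 + 7.0 − 12.4 − 2.3 + 10.3) / 7 = 5.0571%
Mean R_m = (10.2 + 10.6 + 7.2 + 8.6 − 6.4 − 5.1 + 11.5) / 7 = 5.2286%
Σ(R_i − R̄_i)(R_m − R̄_m) = 397.7486  ⇒  Cov = 397.7486 / 7 = 56.8212
Σ(R_m − R̄_m)² = 350.0543  ⇒  Var(R_m) = 350.0543 / 7 = 50.0078
β = Cov / Var(R_m) = 56.8212 / 50.0078 = 1.1362
MRP = 11.37% − 2.10% = 9.27%
E(R) = R_f + β × MRP = 2.10% + 1.1362 × 9.27% = 12.63%

12.63%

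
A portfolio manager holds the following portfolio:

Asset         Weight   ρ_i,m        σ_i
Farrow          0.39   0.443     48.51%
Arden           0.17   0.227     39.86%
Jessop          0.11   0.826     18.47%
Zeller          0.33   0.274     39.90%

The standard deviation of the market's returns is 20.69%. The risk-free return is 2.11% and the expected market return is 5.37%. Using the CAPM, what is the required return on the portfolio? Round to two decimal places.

4.51%

β_Farrow = 0.443 × 48.51% / 20.69% = 1.0387
β_Arden = 0.227 × 39.86% / 20.69% = 0.4373
β_Jessop = 0.826 × 18.47% / 20.69% = 0.7374
β_Zeller = 0.274 × 39.90% / 20.69% = 0.5284
β_P = Σ w_i β_i = 0.39×1.0387 + 0.17×0.4373 + 0.11×0.7374 + 0.33×0.5284 = 0.7349
MRP = 5.37% − 2.11% = 3.26%
E(R_P) = R_f + β_P × MRP = 2.11% + 0.7349 × 3.26% = 4.51%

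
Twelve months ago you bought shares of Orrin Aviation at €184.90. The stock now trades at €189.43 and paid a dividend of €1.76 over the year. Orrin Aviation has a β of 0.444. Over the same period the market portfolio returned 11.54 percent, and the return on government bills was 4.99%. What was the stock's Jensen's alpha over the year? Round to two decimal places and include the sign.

Realised HPR = (P1 + D1 − P0) / P0 = (189.43 + 1.76 − 184.90) / 184.90 = 6.29 / 184.90 = 3.4018%
MRP = 11.54% − 4.99% = 6.55%
CAPM required = R_f + β·MRP = 4.99% + 0.444 × 6.55% = 7.89820%
α = realised − required = 3.4018% − 7.89820% = -4.50%

-4.50%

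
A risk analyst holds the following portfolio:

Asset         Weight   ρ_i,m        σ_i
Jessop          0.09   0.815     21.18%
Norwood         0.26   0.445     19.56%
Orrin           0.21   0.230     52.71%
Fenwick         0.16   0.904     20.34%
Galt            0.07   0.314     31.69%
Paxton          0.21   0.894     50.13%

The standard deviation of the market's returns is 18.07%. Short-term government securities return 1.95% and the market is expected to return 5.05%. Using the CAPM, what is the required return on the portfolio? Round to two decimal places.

5.28%

β_Jessop = 0.815 × 21.18% / 18.07% = 0.9553
β_Norwood = 0.445 × 19.56% / 18.07% = 0.4817
β_Orrin = 0.230 × 52.71% / 18.07% = 0.6709
β_Fenwick = 0.904 × 20.34% / 18.07% = 1.0176
β_Galt = 0.314 × 31.69% / 18.07% = 0.5507
β_Paxton = 0.894 × 50.13% / 18.07% = 2.4801
β_P = Σ w_i β_i = 0.09×0.9553 + 0.26×0.4817 + 0.21×0.6709 + 0.16×1.0176 + 0.07×0.5507 + 0.21×2.4801 = 1.0743
MRP = 5.05% − 1.95% = 3.10%
E(R_P) = R_f + β_P × MRP = 1.95% + 1.0743 × 3.10% = 5.28%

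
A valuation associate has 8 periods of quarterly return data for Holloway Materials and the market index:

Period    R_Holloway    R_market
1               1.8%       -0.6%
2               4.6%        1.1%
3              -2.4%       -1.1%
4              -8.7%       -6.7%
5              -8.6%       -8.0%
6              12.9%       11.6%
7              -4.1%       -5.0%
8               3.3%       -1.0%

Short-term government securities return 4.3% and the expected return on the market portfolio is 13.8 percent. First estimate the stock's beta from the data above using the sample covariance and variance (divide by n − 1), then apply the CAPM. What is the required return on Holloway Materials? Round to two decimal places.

15.21%

Mean R_i = (1.8 + 4.6 − 2.4 − 8.7 − 8.6 + 12.9 − 4.1 + 3.3) / 8 = -0.1500%
Mean R_m = (-0.6 + 1.1 − 1.1 − 6.7 − 8.0 + 11.6 − 5.0 − 1.0) / 8 = -1.2125%
Σ(R_i − R̄_i)(R_m − R̄_m) = 299.0950  ⇒  Cov = 299.0950 / 7 = 42.7279
Σ(R_m − R̄_m)² = 260.4688  ⇒  Var(R_m) = 260.4688 / 7 = 37.2098
β = Cov / Var(R_m) = 42.7279 / 37.2098 = 1.1483
MRP = 13.8% − 4.3% = 9.50%
E(R) = R_f + β × MRP = 4.3% + 1.1483 × 9.5% = 15.21%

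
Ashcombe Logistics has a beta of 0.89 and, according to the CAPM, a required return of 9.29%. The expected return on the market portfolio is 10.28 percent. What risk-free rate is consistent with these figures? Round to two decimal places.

E(R) = R_f + β(E(R_m) − R_f) = R_f(1 − β) + β·E(R_m)
9.29% = R_f × (1 − 0.89) + 0.89 × 10.28%
9.29% = R_f × 0.11 + 9.1492%
R_f = (9.29% − 9.1492%) / 0.11 = 1.28%

1.28%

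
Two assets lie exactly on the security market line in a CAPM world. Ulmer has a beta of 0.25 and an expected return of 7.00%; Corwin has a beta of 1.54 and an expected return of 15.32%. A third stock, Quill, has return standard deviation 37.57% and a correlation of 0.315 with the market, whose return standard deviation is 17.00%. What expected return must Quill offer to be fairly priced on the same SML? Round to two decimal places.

9.88%

MRP = (15.32% − 7.00%) / (1.54 − 0.25) = 6.4496%
R_f = 7.00% − 0.25 × 6.4496% = 5.3876%
β_Quill = ρ·σ_i/σ_m = 0.315 × 37.57 / 17.00 = 0.6962
E(R_Quill) = R_f + β × MRP = 5.3876% + 0.6962 × 6.4496% = 9.88%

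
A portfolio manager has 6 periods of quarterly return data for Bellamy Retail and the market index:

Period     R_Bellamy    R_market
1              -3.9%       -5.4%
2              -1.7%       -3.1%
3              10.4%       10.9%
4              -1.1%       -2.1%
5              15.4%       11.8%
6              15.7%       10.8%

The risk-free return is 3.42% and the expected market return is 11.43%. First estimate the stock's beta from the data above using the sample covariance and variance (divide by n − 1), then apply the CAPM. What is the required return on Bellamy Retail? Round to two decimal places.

Mean R_i = (-3.9 − 1.7 + 10.4 − 1.1 + 15.4 + 15.7) / 6 = 5.8000%
Mean R_m = (-5.4 − 3.1 + 10.9 − 2.1 + 11.8 + 10.8) / 6 = 3.8167%
Σ(R_i − R̄_i)(R_m − R̄_m) = 360.4600  ⇒  Cov = 360.4600 / 5 = 72.0920
Σ(R_m − R̄_m)² = 330.4683  ⇒  Var(R_m) = 330.4683 / 5 = 66.0937
β = Cov / Var(R_m) = 72.0920 / 66.0937 = 1.0908
MRP = 11.43% − 3.42% = 8.01%
E(R) = R_f + β × MRP = 3.42% + 1.0908 × 8.01% = 12.16%

12.16%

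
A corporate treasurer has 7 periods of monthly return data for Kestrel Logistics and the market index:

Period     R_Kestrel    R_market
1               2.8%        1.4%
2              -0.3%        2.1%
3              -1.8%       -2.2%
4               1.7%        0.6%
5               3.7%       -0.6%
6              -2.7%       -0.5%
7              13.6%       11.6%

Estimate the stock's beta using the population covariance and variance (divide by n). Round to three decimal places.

Mean R_i = (2.8 − 0.3 − 1.8 + 1.7 + 3.7 − 2.7 + 13.6) / 7 = 2.4286%
Mean R_m = (1.4 + 2.1 − 2.2 + 0.6 − 0.6 − 0.5 + 11.6) / 7 = 1.7714%
Σ(R_i − R̄_i)(R_m − R̄_m) = 135.0457  ⇒  Cov = 135.0457 / 7 = 19.2922
Σ(R_m − R̄_m)² = 124.7743  ⇒  Var(R_m) = 124.7743 / 7 = 17.8249
β = Cov / Var(R_m) = 19.2922 / 17.8249 = 1.0823

1.082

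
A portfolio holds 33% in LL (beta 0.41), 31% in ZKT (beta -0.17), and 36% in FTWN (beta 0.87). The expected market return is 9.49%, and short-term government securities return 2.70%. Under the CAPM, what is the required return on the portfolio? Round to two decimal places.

5.39%

β_P = Σ w_i β_i = 0.33×0.41 + 0.31×-0.17 + 0.36×0.87 = 0.3958
MRP = 9.49% − 2.70% = 6.79%
E(R_P) = R_f + β_P × MRP = 2.70% + 0.3958 × 6.79% = 5.39%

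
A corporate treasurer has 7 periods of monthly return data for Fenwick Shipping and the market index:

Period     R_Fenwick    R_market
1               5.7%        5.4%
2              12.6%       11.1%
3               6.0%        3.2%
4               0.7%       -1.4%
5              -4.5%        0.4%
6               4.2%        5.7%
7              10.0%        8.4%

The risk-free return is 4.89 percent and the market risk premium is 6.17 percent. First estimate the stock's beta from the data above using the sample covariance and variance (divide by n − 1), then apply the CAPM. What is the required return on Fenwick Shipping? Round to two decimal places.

12.05%

Mean R_i = (5.7 + 12.6 + 6.0 + 0.7 − 4.5 + 4.2 + 10.0) / 7 = 4.9571%
Mean R_m = (5.4 + 11.1 + 3.2 − 1.4 + 0.4 + 5.7 + 8.4) / 7 = 4.6857%
Σ(R_i − R̄_i)(R_m − R̄_m) = 132.4057  ⇒  Cov = 132.4057 / 6 = 22.0676
Σ(R_m − R̄_m)² = 114.0886  ⇒  Var(R_m) = 114.0886 / 6 = 19.0148
β = Cov / Var(R_m) = 22.0676 / 19.0148 = 1.1605
E(R) = R_f + β × MRP = 4.89% + 1.1605 × 6.17% = 12.05%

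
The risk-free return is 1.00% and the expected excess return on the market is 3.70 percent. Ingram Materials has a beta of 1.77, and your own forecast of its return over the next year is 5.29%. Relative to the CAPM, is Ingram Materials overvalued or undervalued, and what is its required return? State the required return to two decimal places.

Required return = R_f + β·MRP = 1.00% + 1.77 × 3.70% = 7.55%
Forecast 5.29% < required 7.55% → the stock plots below the SML → overvalued.

Overvalued; required return 7.55%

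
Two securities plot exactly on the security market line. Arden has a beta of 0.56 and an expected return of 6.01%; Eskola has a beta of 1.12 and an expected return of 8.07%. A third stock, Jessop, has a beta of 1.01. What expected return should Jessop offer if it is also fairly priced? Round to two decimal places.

MRP (SML slope) = (8.07% − 6.01%) / (1.12 − 0.56) = 2.06% / 0.56 = 3.6786%
R_f (intercept) = 6.01% − 0.56 × 3.6786% = 3.9500%
E(R_Jessop) = R_f + β × MRP = 3.9500% + 1.01 × 3.6786% = 7.67%

7.67%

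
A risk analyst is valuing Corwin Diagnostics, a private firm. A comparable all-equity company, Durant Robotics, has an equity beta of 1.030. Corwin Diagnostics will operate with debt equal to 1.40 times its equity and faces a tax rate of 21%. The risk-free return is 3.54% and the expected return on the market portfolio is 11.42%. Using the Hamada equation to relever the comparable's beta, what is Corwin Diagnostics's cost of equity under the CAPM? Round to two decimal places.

20.63%

β_L = β_U × [1 + (1 − t)(D/E)] = 1.030 × [1 + (1 − 0.21) × 1.40]
    = 1.030 × [1 + 0.79 × 1.40] = 1.030 × 2.1060 = 2.1692
MRP = 11.42% − 3.54% = 7.88%
E(R) = R_f + β_L × MRP = 3.54% + 2.1692 × 7.88% = 20.63%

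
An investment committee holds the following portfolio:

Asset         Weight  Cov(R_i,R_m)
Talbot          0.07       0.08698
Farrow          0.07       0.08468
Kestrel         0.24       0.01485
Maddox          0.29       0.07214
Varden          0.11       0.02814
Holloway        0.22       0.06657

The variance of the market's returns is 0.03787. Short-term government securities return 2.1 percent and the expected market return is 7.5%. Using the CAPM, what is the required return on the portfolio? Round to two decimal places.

β_Talbot = 0.08698 / 0.03787 = 2.2968
β_Farrow = 0.08468 / 0.03787 = 2.2361
β_Kestrel = 0.01485 / 0.03787 = 0.3921
β_Maddox = 0.07214 / 0.03787 = 1.9049
β_Varden = 0.02814 / 0.03787 = 0.7431
β_Holloway = 0.06657 / 0.03787 = 1.7579
β_P = Σ w_i β_i = 0.07×2.2968 + 0.07×2.2361 + 0.24×0.3921 + 0.29×1.9049 + 0.11×0.7431 + 0.22×1.7579 = 1.4323
MRP = 7.5% − 2.1% = 5.40%
E(R_P) = R_f + β_P × MRP = 2.1% + 1.4323 × 5.4% = 9.83%

9.83%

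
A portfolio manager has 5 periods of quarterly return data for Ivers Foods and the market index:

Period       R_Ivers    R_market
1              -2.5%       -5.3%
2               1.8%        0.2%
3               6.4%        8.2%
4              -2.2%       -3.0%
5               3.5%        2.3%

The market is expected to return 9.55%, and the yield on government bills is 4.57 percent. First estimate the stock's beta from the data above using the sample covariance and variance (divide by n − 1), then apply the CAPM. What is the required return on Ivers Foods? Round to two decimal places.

8.12%

Mean R_i = (-2.5 + 1.8 + 6.4 − 2.2 + 3.5) / 5 = 1.4000%
Mean R_m = (-5.3 + 0.2 + 8.2 − 3.0 + 2.3) / 5 = 0.4800%
Σ(R_i − R̄_i)(R_m − R̄_m) = 77.3800  ⇒  Cov = 77.3800 / 4 = 19.3450
Σ(R_m − R̄_m)² = 108.5080  ⇒  Var(R_m) = 108.5080 / 4 = 27.1270
β = Cov / Var(R_m) = 19.3450 / 27.1270 = 0.7131
MRP = 9.55% − 4.57% = 4.98%
E(R) = R_f + β × MRP = 4.57% + 0.7131 × 4.98% = 8.12%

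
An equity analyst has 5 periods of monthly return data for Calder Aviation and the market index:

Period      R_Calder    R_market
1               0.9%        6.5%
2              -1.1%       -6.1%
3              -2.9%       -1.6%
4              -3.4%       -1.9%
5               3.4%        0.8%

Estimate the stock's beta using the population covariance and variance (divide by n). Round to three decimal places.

Mean R_i = (0.9 − 1.1 − 2.9 − 3.4 + 3.4) / 5 = -0.6200%
Mean R_m = (6.5 − 6.1 − 1.6 − 1.9 + 0.8) / 5 = -0.4600%
Σ(R_i − R̄_i)(R_m − R̄_m) = 24.9540  ⇒  Cov = 24.9540 / 5 = 4.9908
Σ(R_m − R̄_m)² = 85.2120  ⇒  Var(R_m) = 85.2120 / 5 = 17.0424
β = Cov / Var(R_m) = 4.9908 / 17.0424 = 0.2928

0.293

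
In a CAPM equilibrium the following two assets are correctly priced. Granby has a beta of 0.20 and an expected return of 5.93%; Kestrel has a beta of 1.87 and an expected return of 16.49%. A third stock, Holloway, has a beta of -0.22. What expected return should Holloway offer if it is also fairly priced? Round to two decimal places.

3.27%

MRP (SML slope) = (16.49% − 5.93%) / (1.87 − 0.20) = 10.56% / 1.67 = 6.3234%
R_f (intercept) = 5.93% − 0.20 × 6.3234% = 4.6653%
E(R_Holloway) = R_f + β × MRP = 4.6653% + -0.22 × 6.3234% = 3.27%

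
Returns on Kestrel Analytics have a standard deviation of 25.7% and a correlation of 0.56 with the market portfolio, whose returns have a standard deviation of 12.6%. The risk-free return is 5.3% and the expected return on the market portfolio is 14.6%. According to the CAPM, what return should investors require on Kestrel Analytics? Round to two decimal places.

β = ρ × σ_i / σ_m = 0.56 × 25.7% / 12.6% = 1.1422
MRP = 14.6% − 5.3% = 9.30%
E(R) = 5.3% + 1.1422 × 9.3% = 15.92%

15.92%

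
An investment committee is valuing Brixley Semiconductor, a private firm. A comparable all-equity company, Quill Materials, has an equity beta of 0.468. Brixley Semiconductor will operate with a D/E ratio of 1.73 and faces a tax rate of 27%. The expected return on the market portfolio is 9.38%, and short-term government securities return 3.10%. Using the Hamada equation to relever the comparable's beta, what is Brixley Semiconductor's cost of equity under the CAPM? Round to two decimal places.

β_L = β_U × [1 + (1 − t)(D/E)] = 0.468 × [1 + (1 − 0.27) × 1.73]
    = 0.468 × [1 + 0.73 × 1.73] = 0.468 × 2.2629 = 1.0590
MRP = 9.38% − 3.10% = 6.28%
E(R) = R_f + β_L × MRP = 3.10% + 1.0590 × 6.28% = 9.75%

9.75%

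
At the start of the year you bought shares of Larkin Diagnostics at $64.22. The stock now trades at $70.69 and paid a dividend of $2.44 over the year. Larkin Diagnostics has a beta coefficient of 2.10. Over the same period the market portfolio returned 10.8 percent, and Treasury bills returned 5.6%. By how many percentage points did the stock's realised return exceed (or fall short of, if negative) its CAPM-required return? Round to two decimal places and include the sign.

-2.65%

Realised HPR = (P1 + D1 − P0) / P0 = (70.69 + 2.44 − 64.22) / 64.22 = 8.91 / 64.22 = 13.8742%
MRP = 10.8% − 5.6% = 5.20%
CAPM required = R_f + β·MRP = 5.6% + 2.10 × 5.2% = 16.5200%
α = realised − required = 13.8742% − 16.5200% = -2.65%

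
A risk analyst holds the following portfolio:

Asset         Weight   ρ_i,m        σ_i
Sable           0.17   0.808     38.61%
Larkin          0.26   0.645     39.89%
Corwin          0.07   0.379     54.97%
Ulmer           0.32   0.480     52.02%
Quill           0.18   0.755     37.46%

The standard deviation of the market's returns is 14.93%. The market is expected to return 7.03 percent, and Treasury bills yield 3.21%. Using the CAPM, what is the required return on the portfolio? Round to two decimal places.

10.00%

β_Sable = 0.808 × 38.61% / 14.93% = 2.0895
β_Larkin = 0.645 × 39.89% / 14.93% = 1.7233
β_Corwin = 0.379 × 54.97% / 14.93% = 1.3954
β_Ulmer = 0.480 × 52.02% / 14.93% = 1.6724
β_Quill = 0.755 × 37.46% / 14.93% = 1.8943
β_P = Σ w_i β_i = 0.17×2.0895 + 0.26×1.7233 + 0.07×1.3954 + 0.32×1.6724 + 0.18×1.8943 = 1.7771
MRP = 7.03% − 3.21% = 3.82%
E(R_P) = R_f + β_P × MRP = 3.21% + 1.7771 × 3.82% = 10.00%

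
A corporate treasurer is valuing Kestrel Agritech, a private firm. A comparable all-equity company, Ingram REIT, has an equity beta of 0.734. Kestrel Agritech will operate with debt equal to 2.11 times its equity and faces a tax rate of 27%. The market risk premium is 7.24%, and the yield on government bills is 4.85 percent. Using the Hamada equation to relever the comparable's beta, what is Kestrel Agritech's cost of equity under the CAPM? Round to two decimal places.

18.35%

β_L = β_U × [1 + (1 − t)(D/E)] = 0.734 × [1 + (1 − 0.27) × 2.11]
    = 0.734 × [1 + 0.73 × 2.11] = 0.734 × 2.5403 = 1.8646
E(R) = R_f + β_L × MRP = 4.85% + 1.8646 × 7.24% = 18.35%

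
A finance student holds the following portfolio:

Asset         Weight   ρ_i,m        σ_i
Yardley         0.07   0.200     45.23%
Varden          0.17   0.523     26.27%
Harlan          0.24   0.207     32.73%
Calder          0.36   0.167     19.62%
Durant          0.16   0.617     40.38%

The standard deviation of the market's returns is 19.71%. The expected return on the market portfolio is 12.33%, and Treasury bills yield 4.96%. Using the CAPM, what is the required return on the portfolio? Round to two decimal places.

β_Yardley = 0.200 × 45.23% / 19.71% = 0.4590
β_Varden = 0.523 × 26.27% / 19.71% = 0.6971
β_Harlan = 0.207 × 32.73% / 19.71% = 0.3437
β_Calder = 0.167 × 19.62% / 19.71% = 0.1662
β_Durant = 0.617 × 40.38% / 19.71% = 1.2641
β_P = Σ w_i β_i = 0.07×0.4590 + 0.17×0.6971 + 0.24×0.3437 + 0.36×0.1662 + 0.16×1.2641 = 0.4952
MRP = 12.33% − 4.96% = 7.37%
E(R_P) = R_f + β_P × MRP = 4.96% + 0.4952 × 7.37% = 8.61%

8.61%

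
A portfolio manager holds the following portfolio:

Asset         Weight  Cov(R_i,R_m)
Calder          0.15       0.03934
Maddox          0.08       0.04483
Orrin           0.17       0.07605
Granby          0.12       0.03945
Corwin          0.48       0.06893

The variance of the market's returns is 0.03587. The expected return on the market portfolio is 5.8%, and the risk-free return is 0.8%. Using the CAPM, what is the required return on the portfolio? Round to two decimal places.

9.20%

β_Calder = 0.03934 / 0.03587 = 1.0967
β_Maddox = 0.04483 / 0.03587 = 1.2498
β_Orrin = 0.07605 / 0.03587 = 2.1202
β_Granby = 0.03945 / 0.03587 = 1.0998
β_Corwin = 0.06893 / 0.03587 = 1.9217
β_P = Σ w_i β_i = 0.15×1.0967 + 0.08×1.2498 + 0.17×2.1202 + 0.12×1.0998 + 0.48×1.9217 = 1.6793
MRP = 5.8% − 0.8% = 5.00%
E(R_P) = R_f + β_P × MRP = 0.8% + 1.6793 × 5.0% = 9.20%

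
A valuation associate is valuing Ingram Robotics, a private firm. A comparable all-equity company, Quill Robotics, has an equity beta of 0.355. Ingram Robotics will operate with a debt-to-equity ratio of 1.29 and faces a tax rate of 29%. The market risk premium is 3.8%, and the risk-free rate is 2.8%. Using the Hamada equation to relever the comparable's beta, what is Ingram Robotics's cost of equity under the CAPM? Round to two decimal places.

β_L = β_U × [1 + (1 − t)(D/E)] = 0.355 × [1 + (1 − 0.29) × 1.29]
    = 0.355 × [1 + 0.71 × 1.29] = 0.355 × 1.9159 = 0.6801
E(R) = R_f + β_L × MRP = 2.8% + 0.6801 × 3.8% = 5.38%

5.38%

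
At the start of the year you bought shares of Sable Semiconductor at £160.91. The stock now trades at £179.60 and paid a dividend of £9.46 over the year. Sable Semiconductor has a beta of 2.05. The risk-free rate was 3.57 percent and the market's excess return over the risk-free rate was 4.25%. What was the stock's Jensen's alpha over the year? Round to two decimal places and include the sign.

Realised HPR = (P1 + D1 − P0) / P0 = (179.60 + 9.46 − 160.91) / 160.91 = 28.15 / 160.91 = 17.4943%
CAPM required = R_f + β·MRP = 3.57% + 2.05 × 4.25% = 12.2825%
α = realised − required = 17.4943% − 12.2825% = +5.21%

+5.21%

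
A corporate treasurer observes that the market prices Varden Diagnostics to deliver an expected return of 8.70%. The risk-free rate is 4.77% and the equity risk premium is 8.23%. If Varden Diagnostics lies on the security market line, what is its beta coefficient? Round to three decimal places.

β = (E(R) − R_f) / MRP = (8.70% − 4.77%) / 8.23% = 3.93% / 8.23% = 0.478

0.478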